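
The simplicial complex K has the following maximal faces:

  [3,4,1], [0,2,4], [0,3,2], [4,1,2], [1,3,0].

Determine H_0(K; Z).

H_0 ≅ Z.

Fix the vertex order 0 < 1 < 2 < 3 < 4 and write every simplex with vertices in increasing order. Then dim K = 2 and the simplices of K are:

  0-simplices (5): [0], [1], [2], [3], [4]
  1-simplices (10): [0,1], [0,2], [0,3], [0,4], [1,2], [1,3], [1,4], [2,3], [2,4], [3,4]
  2-simplices (5): [0,1,3], [0,2,3], [0,2,4], [1,2,4], [1,3,4]

Hence C_0 ≅ Z^5, C_1 ≅ Z^10, C_2 ≅ Z^5.

The boundary map ∂_1: C_1 → C_0 is given by ∂[p,q] = [q] − [p]. For instance
  ∂[1,3] = [3] − [1].
The 5×10 boundary matrix has rank 4 and Smith normal form diag(1,1,1,1).

∂_2: C_2 → C_1 maps a triangle to the signed sum of its edges. For instance
  ∂[0,1,3] = [1,3] − [0,3] + [0,1],
  ∂[1,2,4] = [2,4] − [1,4] + [1,2].
The 10×5 boundary matrix has rank 5 and Smith normal form diag(1,1,1,1,1).

From H_k ≅ ker(∂_k) / im(∂_{k+1}) we obtain:

  H_0: rank C_0 − rank ∂_1 = 5 − 4 = 1, and the invariant factors of ∂_1 are all 1, so H_0 = Z.

(K is a triangulation of the Möbius band.)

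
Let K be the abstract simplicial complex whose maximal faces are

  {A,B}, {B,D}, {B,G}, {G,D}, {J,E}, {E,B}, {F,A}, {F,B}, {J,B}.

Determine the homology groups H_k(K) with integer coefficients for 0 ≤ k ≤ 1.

Take the total order A < B < D < E < F < G < J on the vertex set. Then K (dimension 1) consists of the simplices:

  0-simplices (7): A, B, D, E, F, G, J
  1-simplices (9): AB, AF, BD, BE, BF, BG, BJ, DG, EJ

Hence C_0 ≅ Z^7, C_1 ≅ Z^9.

The boundary map ∂_1: C_1 → C_0 is given by ∂[p,q] = [q] − [p]. For instance
  ∂EJ = J − E.
The resulting 7×9 matrix has rank 6, and its Smith normal form has invariant factors (1,1,1,1,1,1).

From H_k ≅ ker(∂_k) / im(∂_{k+1}) we obtain:

  H_0: rank C_0 − rank ∂_1 = 7 − 6 = 1, and the invariant factors of ∂_1 are all 1, so H_0 ≅ Z.
  H_1: rank ker ∂_1 − rank ∂_2 = (9 − 6) − 0 = 3, and there is no ∂_2, so H_1 ≅ Z^3.

As a check, the Euler characteristic is 7 − 9 = -2, which agrees with 1 − 3 = -2.
(K is a triangulation of a wedge of 3 circles.)

H_0 = Z,  H_1 = Z^3.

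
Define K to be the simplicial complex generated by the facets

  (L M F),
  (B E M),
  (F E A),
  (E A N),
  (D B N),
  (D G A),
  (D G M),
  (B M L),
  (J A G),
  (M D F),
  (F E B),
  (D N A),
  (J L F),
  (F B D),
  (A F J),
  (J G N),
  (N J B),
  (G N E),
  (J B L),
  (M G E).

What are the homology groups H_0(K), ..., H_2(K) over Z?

Take the total order A < B < D < E < F < G < J < L < M < N on the vertex set. Then K (dimension 2) consists of the simplices:

  0-simplices (10): A, B, D, E, F, G, J, L, M, N
  1-simplices (30): AD, AE, AF, AG, AJ, AN, BD, BE, BF, BJ, BL, BM, BN, DF, DG, DM, DN, EF, EG, EM, EN, FJ, FL, FM, GJ, GM, GN, JL, JN, LM
  2-simplices (20): ADG, ADN, AEF, AEN, AFJ, AGJ, BDF, BDN, BEF, BEM, BJL, BJN, BLM, DFM, DGM, EGM, EGN, FJL, FLM, GJN

so the chain groups are C_0 ≅ Z^10, C_1 ≅ Z^30, C_2 ≅ Z^20.

The boundary map ∂_1: C_1 → C_0 is given by ∂[p,q] = [q] − [p]. For instance
  ∂BE = E − B.
This gives a 10×30 integer matrix of rank 9; reducing to Smith normal form yields diagonal entries (1,1,1,1,1,1,1,1,1).

The boundary map ∂_2: C_2 → C_1 maps a triangle to the signed sum of its edges. For instance
  ∂BDN = DN − BN + BD,
  ∂FJL = JL − FL + FJ.
The 30×20 boundary matrix has rank 20 and Smith normal form diag(1,1,1,1,1,1,1,1,1,1,1,1,1,1,1,1,1,1,1,2).

Now H_k = ker ∂_k / im ∂_{k+1}, so:

  H_0: rank C_0 − rank ∂_1 = 10 − 9 = 1, and the invariant factors of ∂_1 are all 1, so H_0 = Z.
  H_1: rank ker ∂_1 − rank ∂_2 = (30 − 9) − 20 = 1, and ∂_2 has invariant factor 2 > 1, so H_1 = Z ⊕ Z/2.
  H_2: rank ker ∂_2 − rank ∂_3 = (20 − 20) − 0 = 0, and there is no ∂_3, so H_2 = 0.

As a check, the Euler characteristic is 10 − 30 + 20 = 0, which agrees with 1 − 1 + 0 = 0.

H_0 ≅ Z,  H_1 ≅ Z ⊕ Z/2,  H_2 = 0.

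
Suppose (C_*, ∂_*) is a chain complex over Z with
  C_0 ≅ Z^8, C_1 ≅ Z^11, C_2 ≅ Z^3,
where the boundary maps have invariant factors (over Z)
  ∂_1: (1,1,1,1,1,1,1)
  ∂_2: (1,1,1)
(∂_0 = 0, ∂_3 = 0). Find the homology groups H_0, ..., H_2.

H_0 = Z,  H_1 = Z,  H_2 = 0.

H_0: b_0 = 8 − 0 − 7 = 1; torsion from ∂_1 factors > 1: none. So H_0 = Z.
H_1: b_1 = 11 − 7 − 3 = 1; torsion from ∂_2 factors > 1: none. So H_1 = Z.
H_2: b_2 = 3 − 3 − 0 = 0; torsion from ∂_3 factors > 1: none. So H_2 = 0.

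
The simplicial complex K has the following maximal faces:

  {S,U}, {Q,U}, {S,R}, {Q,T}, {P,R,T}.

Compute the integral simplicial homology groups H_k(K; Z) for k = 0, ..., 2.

H_0 ≅ Z,  H_1 ≅ Z,  H_2 = 0.

Order the vertices as P < Q < R < S < T < U. Listing each simplex with vertices in this order, K has dimension 2 with simplices:

  0-simplices (6): P, Q, R, S, T, U
  1-simplices (7): PR, PT, QT, QU, RS, RT, SU
  2-simplices (1): PRT

so the chain groups are C_0 ≅ Z^6, C_1 ≅ Z^7, C_2 ≅ Z^1.

∂_1: C_1 → C_0 is given by ∂[p,q] = [q] − [p].
As a 6×7 matrix over Z this has rank 5, with invariant factors (1,1,1,1,1).

Boundary ∂_2: C_2 → C_1 maps a triangle to the signed sum of its edges. For instance
  ∂PRT = RT − PT + PR.
As a 7×1 matrix over Z this has rank 1, with invariant factors (1).

Computing H_k = (kernel of ∂_k) / (image of ∂_{k+1}):

  H_0: rank C_0 − rank ∂_1 = 6 − 5 = 1, and the invariant factors of ∂_1 are all 1, so H_0 ≅ Z.
  H_1: rank ker ∂_1 − rank ∂_2 = (7 − 5) − 1 = 1, and the invariant factors of ∂_2 are all 1, so H_1 ≅ Z.
  H_2: rank ker ∂_2 − rank ∂_3 = (1 − 1) − 0 = 0, and there is no ∂_3, so H_2 ≅ 0.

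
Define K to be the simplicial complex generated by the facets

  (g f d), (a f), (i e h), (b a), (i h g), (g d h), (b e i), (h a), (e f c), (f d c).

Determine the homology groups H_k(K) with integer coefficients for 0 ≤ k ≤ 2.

H_0 = Z,  H_1 = Z^3,  H_2 = 0.

K has 9 vertices, 18 edges, 7 triangles.
rank ∂_0 = 0, rank ∂_1 = 8 ⇒ b_0 = 9 − 0 − 8 = 1; all invariant factors of ∂_1 are 1 so no torsion. So H_0 ≅ Z.
rank ∂_1 = 8, rank ∂_2 = 7 ⇒ b_1 = 18 − 8 − 7 = 3; all invariant factors of ∂_2 are 1 so no torsion. So H_1 ≅ Z^3.
rank ∂_2 = 7, rank ∂_3 = 0 ⇒ b_2 = 7 − 7 − 0 = 0. So H_2 ≅ 0.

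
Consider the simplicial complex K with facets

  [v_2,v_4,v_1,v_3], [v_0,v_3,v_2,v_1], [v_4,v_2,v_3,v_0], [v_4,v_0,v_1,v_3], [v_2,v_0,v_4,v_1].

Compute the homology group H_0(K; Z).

H_0 = Z.

Take the total order v_0 < v_1 < v_2 < v_3 < v_4 on the vertex set. Then K (dimension 3) consists of the simplices:

  0-simplices (5): [v_0], [v_1], [v_2], [v_3], [v_4]
  1-simplices (10): [v_0,v_1], [v_0,v_2], [v_0,v_3], [v_0,v_4], [v_1,v_2], [v_1,v_3], [v_1,v_4], [v_2,v_3], [v_2,v_4], [v_3,v_4]
  2-simplices (10): [v_0,v_1,v_2], [v_0,v_1,v_3], [v_0,v_1,v_4], [v_0,v_2,v_3], [v_0,v_2,v_4], [v_0,v_3,v_4], [v_1,v_2,v_3], [v_1,v_2,v_4], [v_1,v_3,v_4], [v_2,v_3,v_4]
  3-simplices (5): [v_0,v_1,v_2,v_3], [v_0,v_1,v_2,v_4], [v_0,v_1,v_3,v_4], [v_0,v_2,v_3,v_4], [v_1,v_2,v_3,v_4]

giving chain groups C_0 ≅ Z^5, C_1 ≅ Z^10, C_2 ≅ Z^10, C_3 ≅ Z^5.

∂_1: C_1 → C_0 is given by ∂[p,q] = [q] − [p]. For instance
  ∂[v_2,v_3] = [v_3] − [v_2].
This gives a 5×10 integer matrix of rank 4; reducing to Smith normal form yields diagonal entries (1,1,1,1).

∂_2: C_2 → C_1 sends each 2-simplex [p,q,r] to [q,r] − [p,r] + [p,q]. For instance
  ∂[v_1,v_3,v_4] = [v_3,v_4] − [v_1,v_4] + [v_1,v_3],
  ∂[v_1,v_2,v_3] = [v_2,v_3] − [v_1,v_3] + [v_1,v_2].
The 10×10 boundary matrix has rank 6 and Smith normal form diag(1,1,1,1,1,1).

Boundary ∂_3: C_3 → C_2 sends each 3-simplex σ to the alternating sum Σ_i (−1)^i (σ with its i-th vertex removed). For instance
  ∂[v_1,v_2,v_3,v_4] = [v_2,v_3,v_4] − [v_1,v_3,v_4] + [v_1,v_2,v_4] − [v_1,v_2,v_3],
  ∂[v_0,v_1,v_2,v_3] = [v_1,v_2,v_3] − [v_0,v_2,v_3] + [v_0,v_1,v_3] − [v_0,v_1,v_2].
As a 10×5 matrix over Z this has rank 4, with invariant factors (1,1,1,1).

Now H_k = ker ∂_k / im ∂_{k+1}, so:

  H_0: rank C_0 − rank ∂_1 = 5 − 4 = 1, and the invariant factors of ∂_1 are all 1, so H_0 = Z.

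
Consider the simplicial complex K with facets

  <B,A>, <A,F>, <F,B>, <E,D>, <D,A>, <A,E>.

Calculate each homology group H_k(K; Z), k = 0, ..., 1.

We work with the vertex ordering A < B < D < E < F. The simplices of K, each written with vertices in increasing order, are:

  0-simplices (5): A, B, D, E, F
  1-simplices (6): AB, AD, AE, AF, BF, DE

so the chain groups are C_0 ≅ Z^5, C_1 ≅ Z^6.

∂_1: C_1 → C_0 is given by ∂[p,q] = [q] − [p]. For instance
  ∂AF = F − A.
The resulting 5×6 matrix has rank 4, and its Smith normal form has invariant factors (1,1,1,1).

Reading off H_k = ker ∂_k / im ∂_{k+1}:

  H_0: rank C_0 − rank ∂_1 = 5 − 4 = 1, and the invariant factors of ∂_1 are all 1, so H_0 = Z.
  H_1: rank ker ∂_1 − rank ∂_2 = (6 − 4) − 0 = 2, and there is no ∂_2, so H_1 = Z^2.

(K is a triangulation of a wedge of 2 circles.)

H_0 = Z,  H_1 = Z^2.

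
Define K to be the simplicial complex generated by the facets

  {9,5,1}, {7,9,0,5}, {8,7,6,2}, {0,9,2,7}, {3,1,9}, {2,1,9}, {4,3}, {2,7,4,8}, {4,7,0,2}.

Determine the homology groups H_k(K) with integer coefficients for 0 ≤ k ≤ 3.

H_0 ≅ Z,  H_1 ≅ Z,  H_2 = 0,  H_3 = 0.

We work with the vertex ordering 0 < 1 < 2 < 3 < 4 < 5 < 6 < 7 < 8 < 9. The simplices of K, each written with vertices in increasing order, are:

  0-simplices (10): [0], [1], [2], [3], [4], [5], [6], [7], [8], [9]
  1-simplices (24): (24 of them)
  2-simplices (19): (19 of them)
  3-simplices (5): [0,2,4,7], [0,2,7,9], [0,5,7,9], [2,4,7,8], [2,6,7,8]

giving chain groups C_0 ≅ Z^10, C_1 ≅ Z^24, C_2 ≅ Z^19, C_3 ≅ Z^5.

Boundary ∂_1: C_1 → C_0 maps an edge to its endpoints' difference, ∂[p,q] = q − p. For instance
  ∂[4,7] = [7] − [4].
The resulting 10×24 matrix has rank 9, and its Smith normal form has invariant factors (1,1,1,1,1,1,1,1,1).

∂_2: C_2 → C_1 acts by ∂[p,q,r] = [q,r] − [p,r] + [p,q]. For instance
  ∂[1,3,9] = [3,9] − [1,9] + [1,3],
  ∂[2,6,8] = [6,8] − [2,8] + [2,6].
The resulting 24×19 matrix has rank 14, and its Smith normal form has invariant factors (1,1,1,1,1,1,1,1,1,1,1,1,1,1).

The boundary map ∂_3: C_3 → C_2 sends each 3-simplex σ to the alternating sum Σ_i (−1)^i (σ with its i-th vertex removed). For instance
  ∂[2,6,7,8] = [6,7,8] − [2,7,8] + [2,6,8] − [2,6,7],
  ∂[0,2,4,7] = [2,4,7] − [0,4,7] + [0,2,7] − [0,2,4].
This gives a 19×5 integer matrix of rank 5; reducing to Smith normal form yields diagonal entries (1,1,1,1,1).

Reading off H_k = ker ∂_k / im ∂_{k+1}:

  H_0: rank C_0 − rank ∂_1 = 10 − 9 = 1, and the invariant factors of ∂_1 are all 1, so H_0 = Z.
  H_1: rank ker ∂_1 − rank ∂_2 = (24 − 9) − 14 = 1, and the invariant factors of ∂_2 are all 1, so H_1 = Z.
  H_2: rank ker ∂_2 − rank ∂_3 = (19 − 14) − 5 = 0, and the invariant factors of ∂_3 are all 1, so H_2 = 0.
  H_3: rank ker ∂_3 − rank ∂_4 = (5 − 5) − 0 = 0, and there is no ∂_4, so H_3 = 0.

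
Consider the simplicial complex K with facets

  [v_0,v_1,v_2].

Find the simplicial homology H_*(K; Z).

Take the total order v_0 < v_1 < v_2 on the vertex set. Then K (dimension 2) consists of the simplices:

  0-simplices (3): [v_0], [v_1], [v_2]
  1-simplices (3): [v_0,v_1], [v_0,v_2], [v_1,v_2]
  2-simplices (1): [v_0,v_1,v_2]

so the chain groups are C_0 ≅ Z^3, C_1 ≅ Z^3, C_2 ≅ Z^1.

Boundary ∂_1: C_1 → C_0 is given by ∂[p,q] = [q] − [p]. For instance
  ∂[v_1,v_2] = [v_2] − [v_1].
The 3×3 boundary matrix has rank 2 and Smith normal form diag(1,1).

The boundary map ∂_2: C_2 → C_1 sends each 2-simplex [p,q,r] to [q,r] − [p,r] + [p,q]. For instance
  ∂[v_0,v_1,v_2] = [v_1,v_2] − [v_0,v_2] + [v_0,v_1].
As a 3×1 matrix over Z this has rank 1, with invariant factors (1).

Reading off H_k = ker ∂_k / im ∂_{k+1}:

  H_0: rank C_0 − rank ∂_1 = 3 − 2 = 1, and the invariant factors of ∂_1 are all 1, so H_0 ≅ Z.
  H_1: rank ker ∂_1 − rank ∂_2 = (3 − 2) − 1 = 0, and the invariant factors of ∂_2 are all 1, so H_1 ≅ 0.
  H_2: rank ker ∂_2 − rank ∂_3 = (1 − 1) − 0 = 0, and there is no ∂_3, so H_2 ≅ 0.

(K is a triangulation of the 2-simplex.)

H_0 = Z,  H_1 = 0,  H_2 = 0.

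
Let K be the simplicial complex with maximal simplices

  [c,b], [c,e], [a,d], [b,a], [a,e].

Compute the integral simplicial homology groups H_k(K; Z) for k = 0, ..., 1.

Fix the vertex order a < b < c < d < e and write every simplex with vertices in increasing order. Then dim K = 1 and the simplices of K are:

  0-simplices (5): a, b, c, d, e
  1-simplices (5): ab, ad, ae, bc, ce

so the chain groups are C_0 ≅ Z^5, C_1 ≅ Z^5.

The boundary map ∂_1: C_1 → C_0 maps an edge to its endpoints' difference, ∂[p,q] = q − p. For instance
  ∂ab = b − a.
The resulting 5×5 matrix has rank 4, and its Smith normal form has invariant factors (1,1,1,1).

Reading off H_k = ker ∂_k / im ∂_{k+1}:

  H_0: rank C_0 − rank ∂_1 = 5 − 4 = 1, and the invariant factors of ∂_1 are all 1, so H_0 ≅ Z.
  H_1: rank ker ∂_1 − rank ∂_2 = (5 − 4) − 0 = 1, and there is no ∂_2, so H_1 ≅ Z.

As a check, the Euler characteristic is 5 − 5 = 0, which agrees with 1 − 1 = 0.

H_0 ≅ Z,  H_1 ≅ Z.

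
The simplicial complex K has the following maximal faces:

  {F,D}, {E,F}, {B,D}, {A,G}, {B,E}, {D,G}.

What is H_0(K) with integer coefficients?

H_0 ≅ Z.

We work with the vertex ordering A < B < D < E < F < G. The simplices of K, each written with vertices in increasing order, are:

  0-simplices (6): A, B, D, E, F, G
  1-simplices (6): AG, BD, BE, DF, DG, EF

giving chain groups C_0 ≅ Z^6, C_1 ≅ Z^6.

∂_1: C_1 → C_0 sends each edge [p,q] (with p < q) to q − p.
As a 6×6 matrix over Z this has rank 5, with invariant factors (1,1,1,1,1).

Reading off H_k = ker ∂_k / im ∂_{k+1}:

  H_0: rank C_0 − rank ∂_1 = 6 − 5 = 1, and the invariant factors of ∂_1 are all 1, so H_0 ≅ Z.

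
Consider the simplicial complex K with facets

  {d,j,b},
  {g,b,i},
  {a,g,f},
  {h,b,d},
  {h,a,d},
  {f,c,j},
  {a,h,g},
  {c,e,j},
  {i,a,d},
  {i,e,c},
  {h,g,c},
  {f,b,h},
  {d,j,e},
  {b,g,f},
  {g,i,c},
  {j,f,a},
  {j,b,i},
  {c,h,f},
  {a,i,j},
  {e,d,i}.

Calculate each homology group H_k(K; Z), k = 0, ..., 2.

H_0 ≅ Z,  H_1 ≅ Z ⊕ Z/2,  H_2 = 0.

K has 10 vertices, 30 edges, 20 triangles.
rank ∂_0 = 0, rank ∂_1 = 9 ⇒ b_0 = 10 − 0 − 9 = 1; all invariant factors of ∂_1 are 1 so no torsion. So H_0 ≅ Z.
rank ∂_1 = 9, rank ∂_2 = 20 ⇒ b_1 = 30 − 9 − 20 = 1; ∂_2 has invariant factor(s) [2] giving torsion. So H_1 ≅ Z ⊕ Z/2.
rank ∂_2 = 20, rank ∂_3 = 0 ⇒ b_2 = 20 − 20 − 0 = 0. So H_2 ≅ 0.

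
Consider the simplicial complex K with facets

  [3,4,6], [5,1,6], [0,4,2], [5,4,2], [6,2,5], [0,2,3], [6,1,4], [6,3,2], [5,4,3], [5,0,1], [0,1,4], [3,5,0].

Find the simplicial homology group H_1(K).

Take the total order 0 < 1 < 2 < 3 < 4 < 5 < 6 on the vertex set. Then K (dimension 2) consists of the simplices:

  0-simplices (7): [0], [1], [2], [3], [4], [5], [6]
  1-simplices (18): [0,1], [0,2], [0,3], [0,4], [0,5], [1,4], [1,5], [1,6], [2,3], [2,4], [2,5], [2,6], [3,4], [3,5], [3,6], [4,5], [4,6], [5,6]
  2-simplices (12): [0,1,4], [0,1,5], [0,2,3], [0,2,4], [0,3,5], [1,4,6], [1,5,6], [2,3,6], [2,4,5], [2,5,6], [3,4,5], [3,4,6]

giving chain groups C_0 ≅ Z^7, C_1 ≅ Z^18, C_2 ≅ Z^12.

Boundary ∂_1: C_1 → C_0 sends each edge [p,q] (with p < q) to q − p. For instance
  ∂[0,2] = [2] − [0].
The resulting 7×18 matrix has rank 6, and its Smith normal form has invariant factors (1,1,1,1,1,1).

The boundary map ∂_2: C_2 → C_1 sends each 2-simplex [p,q,r] to [q,r] − [p,r] + [p,q]. For instance
  ∂[0,1,5] = [1,5] − [0,5] + [0,1],
  ∂[0,1,4] = [1,4] − [0,4] + [0,1].
As a 18×12 matrix over Z this has rank 12, with invariant factors (1,1,1,1,1,1,1,1,1,1,1,2).

Reading off H_k = ker ∂_k / im ∂_{k+1}:

  H_1: rank ker ∂_1 − rank ∂_2 = (18 − 6) − 12 = 0, and ∂_2 has invariant factor 2 > 1, so H_1 = Z/2.

H_1 ≅ Z/2.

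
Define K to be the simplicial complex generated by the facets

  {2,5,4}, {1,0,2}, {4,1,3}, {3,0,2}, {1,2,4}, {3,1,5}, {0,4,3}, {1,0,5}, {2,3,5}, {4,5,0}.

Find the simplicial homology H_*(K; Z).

Order the vertices as 0 < 1 < 2 < 3 < 4 < 5. Listing each simplex with vertices in this order, K has dimension 2 with simplices:

  0-simplices (6): [0], [1], [2], [3], [4], [5]
  1-simplices (15): [0,1], [0,2], [0,3], [0,4], [0,5], [1,2], [1,3], [1,4], [1,5], [2,3], [2,4], [2,5], [3,4], [3,5], [4,5]
  2-simplices (10): [0,1,2], [0,1,5], [0,2,3], [0,3,4], [0,4,5], [1,2,4], [1,3,4], [1,3,5], [2,3,5], [2,4,5]

giving chain groups C_0 ≅ Z^6, C_1 ≅ Z^15, C_2 ≅ Z^10.

∂_1: C_1 → C_0 maps an edge to its endpoints' difference, ∂[p,q] = q − p.
The 6×15 boundary matrix has rank 5 and Smith normal form diag(1,1,1,1,1).

Boundary ∂_2: C_2 → C_1 acts by ∂[p,q,r] = [q,r] − [p,r] + [p,q]. For instance
  ∂[0,3,4] = [3,4] − [0,4] + [0,3],
  ∂[1,2,4] = [2,4] − [1,4] + [1,2].
The 15×10 boundary matrix has rank 10 and Smith normal form diag(1,1,1,1,1,1,1,1,1,2).

Now H_k = ker ∂_k / im ∂_{k+1}, so:

  H_0: rank C_0 − rank ∂_1 = 6 − 5 = 1, and the invariant factors of ∂_1 are all 1, so H_0 = Z.
  H_1: rank ker ∂_1 − rank ∂_2 = (15 − 5) − 10 = 0, and ∂_2 has invariant factor 2 > 1, so H_1 = Z_2.
  H_2: rank ker ∂_2 − rank ∂_3 = (10 − 10) − 0 = 0, and there is no ∂_3, so H_2 = 0.

H_0 = Z,  H_1 = Z_2,  H_2 = 0.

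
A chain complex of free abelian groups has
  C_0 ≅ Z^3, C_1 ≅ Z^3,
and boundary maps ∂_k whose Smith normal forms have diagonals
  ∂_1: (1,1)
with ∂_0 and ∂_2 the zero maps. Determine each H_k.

H_0 = Z,  H_1 = Z.

H_0: b_0 = 3 − 0 − 2 = 1; torsion from ∂_1 factors > 1: none. So H_0 = Z.
H_1: b_1 = 3 − 2 − 0 = 1; torsion from ∂_2 factors > 1: none. So H_1 = Z.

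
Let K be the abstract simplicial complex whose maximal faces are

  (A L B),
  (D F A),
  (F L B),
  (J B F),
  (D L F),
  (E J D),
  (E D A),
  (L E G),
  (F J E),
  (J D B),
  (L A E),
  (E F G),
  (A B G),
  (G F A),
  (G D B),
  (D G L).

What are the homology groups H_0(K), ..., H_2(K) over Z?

H_0 = Z,  H_1 = Z^2,  H_2 = Z.

K has 8 vertices, 24 edges, 16 triangles.
rank ∂_0 = 0, rank ∂_1 = 7 ⇒ b_0 = 8 − 0 − 7 = 1; all invariant factors of ∂_1 are 1 so no torsion. So H_0 ≅ Z.
rank ∂_1 = 7, rank ∂_2 = 15 ⇒ b_1 = 24 − 7 − 15 = 2; all invariant factors of ∂_2 are 1 so no torsion. So H_1 ≅ Z^2.
rank ∂_2 = 15, rank ∂_3 = 0 ⇒ b_2 = 16 − 15 − 0 = 1. So H_2 ≅ Z.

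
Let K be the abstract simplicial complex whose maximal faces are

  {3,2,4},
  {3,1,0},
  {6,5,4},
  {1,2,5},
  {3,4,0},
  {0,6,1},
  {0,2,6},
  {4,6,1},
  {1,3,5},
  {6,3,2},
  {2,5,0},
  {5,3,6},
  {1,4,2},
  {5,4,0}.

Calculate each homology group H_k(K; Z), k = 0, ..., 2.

H_0 ≅ Z,  H_1 ≅ Z^2,  H_2 ≅ Z.

We work with the vertex ordering 0 < 1 < 2 < 3 < 4 < 5 < 6. The simplices of K, each written with vertices in increasing order, are:

  0-simplices (7): [0], [1], [2], [3], [4], [5], [6]
  1-simplices (21): [0,1], [0,2], [0,3], [0,4], [0,5], [0,6], [1,2], [1,3], [1,4], [1,5], [1,6], [2,3], [2,4], [2,5], [2,6], [3,4], [3,5], [3,6], [4,5], [4,6], [5,6]
  2-simplices (14): [0,1,3], [0,1,6], [0,2,5], [0,2,6], [0,3,4], [0,4,5], [1,2,4], [1,2,5], [1,3,5], [1,4,6], [2,3,4], [2,3,6], [3,5,6], [4,5,6]

giving chain groups C_0 ≅ Z^7, C_1 ≅ Z^21, C_2 ≅ Z^14.

Boundary ∂_1: C_1 → C_0 sends each edge [p,q] (with p < q) to q − p. For instance
  ∂[0,3] = [3] − [0].
The resulting 7×21 matrix has rank 6, and its Smith normal form has invariant factors (1,1,1,1,1,1).

The boundary map ∂_2: C_2 → C_1 maps a triangle to the signed sum of its edges. For instance
  ∂[0,1,6] = [1,6] − [0,6] + [0,1],
  ∂[2,3,6] = [3,6] − [2,6] + [2,3].
This gives a 21×14 integer matrix of rank 13; reducing to Smith normal form yields diagonal entries (1,1,1,1,1,1,1,1,1,1,1,1,1).

Now H_k = ker ∂_k / im ∂_{k+1}, so:

  H_0: rank C_0 − rank ∂_1 = 7 − 6 = 1, and the invariant factors of ∂_1 are all 1, so H_0 ≅ Z.
  H_1: rank ker ∂_1 − rank ∂_2 = (21 − 6) − 13 = 2, and the invariant factors of ∂_2 are all 1, so H_1 ≅ Z^2.
  H_2: rank ker ∂_2 − rank ∂_3 = (14 − 13) − 0 = 1, and there is no ∂_3, so H_2 ≅ Z.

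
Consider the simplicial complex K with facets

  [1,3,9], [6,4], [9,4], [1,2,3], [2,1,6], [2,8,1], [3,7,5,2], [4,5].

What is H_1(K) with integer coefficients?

Take the total order 1 < 2 < 3 < 4 < 5 < 6 < 7 < 8 < 9 on the vertex set. Then K (dimension 3) consists of the simplices:

  0-simplices (9): [1], [2], [3], [4], [5], [6], [7], [8], [9]
  1-simplices (17): [1,2], [1,3], [1,6], [1,8], [1,9], [2,3], [2,5], [2,6], [2,7], [2,8], [3,5], [3,7], [3,9], [4,5], [4,6], [4,9], [5,7]
  2-simplices (8): [1,2,3], [1,2,6], [1,2,8], [1,3,9], [2,3,5], [2,3,7], [2,5,7], [3,5,7]
  3-simplices (1): [2,3,5,7]

giving chain groups C_0 ≅ Z^9, C_1 ≅ Z^17, C_2 ≅ Z^8, C_3 ≅ Z^1.

∂_1: C_1 → C_0 maps an edge to its endpoints' difference, ∂[p,q] = q − p. For instance
  ∂[2,3] = [3] − [2].
The resulting 9×17 matrix has rank 8, and its Smith normal form has invariant factors (1,1,1,1,1,1,1,1).

Boundary ∂_2: C_2 → C_1 maps a triangle to the signed sum of its edges. For instance
  ∂[1,2,6] = [2,6] − [1,6] + [1,2],
  ∂[2,5,7] = [5,7] − [2,7] + [2,5].
The resulting 17×8 matrix has rank 7, and its Smith normal form has invariant factors (1,1,1,1,1,1,1).

The boundary map ∂_3: C_3 → C_2 sends each 3-simplex σ to the alternating sum Σ_i (−1)^i (σ with its i-th vertex removed). For instance
  ∂[2,3,5,7] = [3,5,7] − [2,5,7] + [2,3,7] − [2,3,5].
As a 8×1 matrix over Z this has rank 1, with invariant factors (1).

Computing H_k = (kernel of ∂_k) / (image of ∂_{k+1}):

  H_1: rank ker ∂_1 − rank ∂_2 = (17 − 8) − 7 = 2, and the invariant factors of ∂_2 are all 1, so H_1 ≅ Z^2.

H_1 ≅ Z^2.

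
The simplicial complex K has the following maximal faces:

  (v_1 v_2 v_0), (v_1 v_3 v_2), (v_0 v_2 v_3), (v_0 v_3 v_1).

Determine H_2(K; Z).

H_2 = Z.

Order the vertices as v_0 < v_1 < v_2 < v_3. Listing each simplex with vertices in this order, K has dimension 2 with simplices:

  0-simplices (4): [v_0], [v_1], [v_2], [v_3]
  1-simplices (6): [v_0,v_1], [v_0,v_2], [v_0,v_3], [v_1,v_2], [v_1,v_3], [v_2,v_3]
  2-simplices (4): [v_0,v_1,v_2], [v_0,v_1,v_3], [v_0,v_2,v_3], [v_1,v_2,v_3]

so the chain groups are C_0 ≅ Z^4, C_1 ≅ Z^6, C_2 ≅ Z^4.

Boundary ∂_1: C_1 → C_0 sends each edge [p,q] (with p < q) to q − p. For instance
  ∂[v_1,v_2] = [v_2] − [v_1].
The 4×6 boundary matrix has rank 3 and Smith normal form diag(1,1,1).

∂_2: C_2 → C_1 maps a triangle to the signed sum of its edges. For instance
  ∂[v_0,v_1,v_2] = [v_1,v_2] − [v_0,v_2] + [v_0,v_1],
  ∂[v_0,v_1,v_3] = [v_1,v_3] − [v_0,v_3] + [v_0,v_1].
The 6×4 boundary matrix has rank 3 and Smith normal form diag(1,1,1).

From H_k ≅ ker(∂_k) / im(∂_{k+1}) we obtain:

  H_2: rank ker ∂_2 − rank ∂_3 = (4 − 3) − 0 = 1, and there is no ∂_3, so H_2 = Z.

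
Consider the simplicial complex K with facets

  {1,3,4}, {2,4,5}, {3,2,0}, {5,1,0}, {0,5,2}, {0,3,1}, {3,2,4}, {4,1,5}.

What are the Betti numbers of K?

Take the total order 0 < 1 < 2 < 3 < 4 < 5 on the vertex set. Then K (dimension 2) consists of the simplices:

  0-simplices (6): [0], [1], [2], [3], [4], [5]
  1-simplices (12): [0,1], [0,2], [0,3], [0,5], [1,3], [1,4], [1,5], [2,3], [2,4], [2,5], [3,4], [4,5]
  2-simplices (8): [0,1,3], [0,1,5], [0,2,3], [0,2,5], [1,3,4], [1,4,5], [2,3,4], [2,4,5]

giving chain groups C_0 ≅ Z^6, C_1 ≅ Z^12, C_2 ≅ Z^8.

Boundary ∂_1: C_1 → C_0 sends each edge [p,q] (with p < q) to q − p.
The resulting 6×12 matrix has rank 5, and its Smith normal form has invariant factors (1,1,1,1,1).

The boundary map ∂_2: C_2 → C_1 sends each 2-simplex [p,q,r] to [q,r] − [p,r] + [p,q]. For instance
  ∂[1,3,4] = [3,4] − [1,4] + [1,3],
  ∂[2,4,5] = [4,5] − [2,5] + [2,4].
The resulting 12×8 matrix has rank 7, and its Smith normal form has invariant factors (1,1,1,1,1,1,1).

Reading off H_k = ker ∂_k / im ∂_{k+1}:

  H_0: rank C_0 − rank ∂_1 = 6 − 5 = 1, and the invariant factors of ∂_1 are all 1, so H_0 ≅ Z.
  H_1: rank ker ∂_1 − rank ∂_2 = (12 − 5) − 7 = 0, and the invariant factors of ∂_2 are all 1, so H_1 ≅ 0.
  H_2: rank ker ∂_2 − rank ∂_3 = (8 − 7) − 0 = 1, and there is no ∂_3, so H_2 ≅ Z.

Hence the Betti numbers are b_0 = 1, b_1 = 0, b_2 = 1.

b_0 = 1, b_1 = 0, b_2 = 1.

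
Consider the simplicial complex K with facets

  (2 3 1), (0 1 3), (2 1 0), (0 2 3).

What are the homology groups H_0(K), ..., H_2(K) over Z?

H_0 ≅ Z,  H_1 = 0,  H_2 ≅ Z.

We work with the vertex ordering 0 < 1 < 2 < 3. The simplices of K, each written with vertices in increasing order, are:

  0-simplices (4): [0], [1], [2], [3]
  1-simplices (6): [0,1], [0,2], [0,3], [1,2], [1,3], [2,3]
  2-simplices (4): [0,1,2], [0,1,3], [0,2,3], [1,2,3]

giving chain groups C_0 ≅ Z^4, C_1 ≅ Z^6, C_2 ≅ Z^4.

Boundary ∂_1: C_1 → C_0 maps an edge to its endpoints' difference, ∂[p,q] = q − p. For instance
  ∂[2,3] = [3] − [2].
The resulting 4×6 matrix has rank 3, and its Smith normal form has invariant factors (1,1,1).

The boundary map ∂_2: C_2 → C_1 maps a triangle to the signed sum of its edges. For instance
  ∂[0,1,3] = [1,3] − [0,3] + [0,1],
  ∂[0,1,2] = [1,2] − [0,2] + [0,1].
The 6×4 boundary matrix has rank 3 and Smith normal form diag(1,1,1).

Computing H_k = (kernel of ∂_k) / (image of ∂_{k+1}):

  H_0: rank C_0 − rank ∂_1 = 4 − 3 = 1, and the invariant factors of ∂_1 are all 1, so H_0 ≅ Z.
  H_1: rank ker ∂_1 − rank ∂_2 = (6 − 3) − 3 = 0, and the invariant factors of ∂_2 are all 1, so H_1 ≅ 0.
  H_2: rank ker ∂_2 − rank ∂_3 = (4 − 3) − 0 = 1, and there is no ∂_3, so H_2 ≅ Z.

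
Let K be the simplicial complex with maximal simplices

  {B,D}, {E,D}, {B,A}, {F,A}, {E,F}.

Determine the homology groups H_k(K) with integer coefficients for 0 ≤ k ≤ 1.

Fix the vertex order A < B < D < E < F and write every simplex with vertices in increasing order. Then dim K = 1 and the simplices of K are:

  0-simplices (5): A, B, D, E, F
  1-simplices (5): AB, AF, BD, DE, EF

giving chain groups C_0 ≅ Z^5, C_1 ≅ Z^5.

Boundary ∂_1: C_1 → C_0 sends each edge [p,q] (with p < q) to q − p. For instance
  ∂BD = D − B.
As a 5×5 matrix over Z this has rank 4, with invariant factors (1,1,1,1).

Computing H_k = (kernel of ∂_k) / (image of ∂_{k+1}):

  H_0: rank C_0 − rank ∂_1 = 5 − 4 = 1, and the invariant factors of ∂_1 are all 1, so H_0 = Z.
  H_1: rank ker ∂_1 − rank ∂_2 = (5 − 4) − 0 = 1, and there is no ∂_2, so H_1 = Z.

As a check, the Euler characteristic is 5 − 5 = 0, which agrees with 1 − 1 = 0.

H_0 = Z,  H_1 = Z.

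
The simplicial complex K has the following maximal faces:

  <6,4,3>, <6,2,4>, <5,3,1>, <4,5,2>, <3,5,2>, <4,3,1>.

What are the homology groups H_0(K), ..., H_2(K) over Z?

H_0 = Z,  H_1 = Z,  H_2 = 0.

Fix the vertex order 1 < 2 < 3 < 4 < 5 < 6 and write every simplex with vertices in increasing order. Then dim K = 2 and the simplices of K are:

  0-simplices (6): [1], [2], [3], [4], [5], [6]
  1-simplices (12): [1,3], [1,4], [1,5], [2,3], [2,4], [2,5], [2,6], [3,4], [3,5], [3,6], [4,5], [4,6]
  2-simplices (6): [1,3,4], [1,3,5], [2,3,5], [2,4,5], [2,4,6], [3,4,6]

Hence C_0 ≅ Z^6, C_1 ≅ Z^12, C_2 ≅ Z^6.

Boundary ∂_1: C_1 → C_0 is given by ∂[p,q] = [q] − [p]. For instance
  ∂[3,5] = [5] − [3].
This gives a 6×12 integer matrix of rank 5; reducing to Smith normal form yields diagonal entries (1,1,1,1,1).

Boundary ∂_2: C_2 → C_1 acts by ∂[p,q,r] = [q,r] − [p,r] + [p,q]. For instance
  ∂[3,4,6] = [4,6] − [3,6] + [3,4],
  ∂[2,4,6] = [4,6] − [2,6] + [2,4].
As a 12×6 matrix over Z this has rank 6, with invariant factors (1,1,1,1,1,1).

Computing H_k = (kernel of ∂_k) / (image of ∂_{k+1}):

  H_0: rank C_0 − rank ∂_1 = 6 − 5 = 1, and the invariant factors of ∂_1 are all 1, so H_0 ≅ Z.
  H_1: rank ker ∂_1 − rank ∂_2 = (12 − 5) − 6 = 1, and the invariant factors of ∂_2 are all 1, so H_1 ≅ Z.
  H_2: rank ker ∂_2 − rank ∂_3 = (6 − 6) − 0 = 0, and there is no ∂_3, so H_2 ≅ 0.

As a check, the Euler characteristic is 6 − 12 + 6 = 0, which agrees with 1 − 1 + 0 = 0.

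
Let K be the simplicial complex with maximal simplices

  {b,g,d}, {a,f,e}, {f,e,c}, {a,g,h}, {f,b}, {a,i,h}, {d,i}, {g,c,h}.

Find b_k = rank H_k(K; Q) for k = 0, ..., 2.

b_0 = 1, b_1 = 3, b_2 = 0.

We work with the vertex ordering a < b < c < d < e < f < g < h < i. The simplices of K, each written with vertices in increasing order, are:

  0-simplices (9): a, b, c, d, e, f, g, h, i
  1-simplices (17): ae, af, ag, ah, ai, bd, bf, bg, ce, cf, cg, ch, dg, di, ef, gh, hi
  2-simplices (6): aef, agh, ahi, bdg, cef, cgh

so the chain groups are C_0 ≅ Z^9, C_1 ≅ Z^17, C_2 ≅ Z^6.

∂_1: C_1 → C_0 maps an edge to its endpoints' difference, ∂[p,q] = q − p.
This gives a 9×17 integer matrix of rank 8; reducing to Smith normal form yields diagonal entries (1,1,1,1,1,1,1,1).

∂_2: C_2 → C_1 sends each 2-simplex [p,q,r] to [q,r] − [p,r] + [p,q]. For instance
  ∂agh = gh − ah + ag,
  ∂cef = ef − cf + ce.
The resulting 17×6 matrix has rank 6, and its Smith normal form has invariant factors (1,1,1,1,1,1).

Computing H_k = (kernel of ∂_k) / (image of ∂_{k+1}):

  H_0: rank C_0 − rank ∂_1 = 9 − 8 = 1, and the invariant factors of ∂_1 are all 1, so H_0 = Z.
  H_1: rank ker ∂_1 − rank ∂_2 = (17 − 8) − 6 = 3, and the invariant factors of ∂_2 are all 1, so H_1 = Z^3.
  H_2: rank ker ∂_2 − rank ∂_3 = (6 − 6) − 0 = 0, and there is no ∂_3, so H_2 = 0.

Hence the Betti numbers are b_0 = 1, b_1 = 3, b_2 = 0.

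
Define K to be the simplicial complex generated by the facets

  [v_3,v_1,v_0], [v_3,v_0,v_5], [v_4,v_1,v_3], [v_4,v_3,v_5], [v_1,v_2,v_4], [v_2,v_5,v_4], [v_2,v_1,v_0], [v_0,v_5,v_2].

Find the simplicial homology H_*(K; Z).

K has 6 vertices, 12 edges, 8 triangles.
rank ∂_0 = 0, rank ∂_1 = 5 ⇒ b_0 = 6 − 0 − 5 = 1; all invariant factors of ∂_1 are 1 so no torsion. So H_0 ≅ Z.
rank ∂_1 = 5, rank ∂_2 = 7 ⇒ b_1 = 12 − 5 − 7 = 0; all invariant factors of ∂_2 are 1 so no torsion. So H_1 ≅ 0.
rank ∂_2 = 7, rank ∂_3 = 0 ⇒ b_2 = 8 − 7 − 0 = 1. So H_2 ≅ Z.

H_0 = Z,  H_1 = 0,  H_2 = Z.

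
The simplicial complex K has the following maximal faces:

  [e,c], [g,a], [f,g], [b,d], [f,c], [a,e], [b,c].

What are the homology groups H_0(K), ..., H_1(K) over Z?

H_0 ≅ Z,  H_1 ≅ Z.

We work with the vertex ordering a < b < c < d < e < f < g. The simplices of K, each written with vertices in increasing order, are:

  0-simplices (7): a, b, c, d, e, f, g
  1-simplices (7): ae, ag, bc, bd, ce, cf, fg

giving chain groups C_0 ≅ Z^7, C_1 ≅ Z^7.

The boundary map ∂_1: C_1 → C_0 is given by ∂[p,q] = [q] − [p].
The 7×7 boundary matrix has rank 6 and Smith normal form diag(1,1,1,1,1,1).

Computing H_k = (kernel of ∂_k) / (image of ∂_{k+1}):

  H_0: rank C_0 − rank ∂_1 = 7 − 6 = 1, and the invariant factors of ∂_1 are all 1, so H_0 ≅ Z.
  H_1: rank ker ∂_1 − rank ∂_2 = (7 − 6) − 0 = 1, and there is no ∂_2, so H_1 ≅ Z.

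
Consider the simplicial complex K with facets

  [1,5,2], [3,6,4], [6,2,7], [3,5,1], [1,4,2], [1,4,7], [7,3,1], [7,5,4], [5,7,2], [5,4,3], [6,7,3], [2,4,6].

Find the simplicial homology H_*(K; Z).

Take the total order 1 < 2 < 3 < 4 < 5 < 6 < 7 on the vertex set. Then K (dimension 2) consists of the simplices:

  0-simplices (7): [1], [2], [3], [4], [5], [6], [7]
  1-simplices (18): [1,2], [1,3], [1,4], [1,5], [1,7], [2,4], [2,5], [2,6], [2,7], [3,4], [3,5], [3,6], [3,7], [4,5], [4,6], [4,7], [5,7], [6,7]
  2-simplices (12): [1,2,4], [1,2,5], [1,3,5], [1,3,7], [1,4,7], [2,4,6], [2,5,7], [2,6,7], [3,4,5], [3,4,6], [3,6,7], [4,5,7]

so the chain groups are C_0 ≅ Z^7, C_1 ≅ Z^18, C_2 ≅ Z^12.

The boundary map ∂_1: C_1 → C_0 sends each edge [p,q] (with p < q) to q − p.
As a 7×18 matrix over Z this has rank 6, with invariant factors (1,1,1,1,1,1).

The boundary map ∂_2: C_2 → C_1 acts by ∂[p,q,r] = [q,r] − [p,r] + [p,q]. For instance
  ∂[3,4,6] = [4,6] − [3,6] + [3,4],
  ∂[1,2,5] = [2,5] − [1,5] + [1,2].
This gives a 18×12 integer matrix of rank 12; reducing to Smith normal form yields diagonal entries (1,1,1,1,1,1,1,1,1,1,1,2).

Reading off H_k = ker ∂_k / im ∂_{k+1}:

  H_0: rank C_0 − rank ∂_1 = 7 − 6 = 1, and the invariant factors of ∂_1 are all 1, so H_0 = Z.
  H_1: rank ker ∂_1 − rank ∂_2 = (18 − 6) − 12 = 0, and ∂_2 has invariant factor 2 > 1, so H_1 = Z/2Z.
  H_2: rank ker ∂_2 − rank ∂_3 = (12 − 12) − 0 = 0, and there is no ∂_3, so H_2 = 0.

H_0 = Z,  H_1 = Z/2Z,  H_2 = 0.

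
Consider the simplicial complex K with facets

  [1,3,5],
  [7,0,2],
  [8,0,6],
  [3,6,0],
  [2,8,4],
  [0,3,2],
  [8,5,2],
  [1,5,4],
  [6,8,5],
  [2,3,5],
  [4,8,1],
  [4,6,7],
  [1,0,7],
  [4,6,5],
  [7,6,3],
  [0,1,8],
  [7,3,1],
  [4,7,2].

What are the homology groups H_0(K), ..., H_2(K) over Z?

K has 9 vertices, 27 edges, 18 triangles.
rank ∂_0 = 0, rank ∂_1 = 8 ⇒ b_0 = 9 − 0 − 8 = 1; all invariant factors of ∂_1 are 1 so no torsion. So H_0 = Z.
rank ∂_1 = 8, rank ∂_2 = 18 ⇒ b_1 = 27 − 8 − 18 = 1; ∂_2 has invariant factor(s) [2] giving torsion. So H_1 = Z × Z/2.
rank ∂_2 = 18, rank ∂_3 = 0 ⇒ b_2 = 18 − 18 − 0 = 0. So H_2 = 0.

H_0 = Z,  H_1 = Z × Z/2,  H_2 = 0.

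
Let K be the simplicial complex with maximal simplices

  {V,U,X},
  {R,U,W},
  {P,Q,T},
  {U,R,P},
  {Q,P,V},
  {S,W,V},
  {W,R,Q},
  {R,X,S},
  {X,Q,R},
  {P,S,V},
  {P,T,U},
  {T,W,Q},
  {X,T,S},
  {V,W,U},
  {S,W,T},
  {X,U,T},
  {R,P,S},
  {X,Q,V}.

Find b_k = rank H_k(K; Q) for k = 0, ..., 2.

b_0 = 1, b_1 = 2, b_2 = 1.

We work with the vertex ordering P < Q < R < S < T < U < V < W < X. The simplices of K, each written with vertices in increasing order, are:

  0-simplices (9): P, Q, R, S, T, U, V, W, X
  1-simplices (27): PQ, PR, PS, PT, PU, PV, QR, QT, QV, QW, QX, RS, RU, RW, RX, ST, SV, SW, SX, TU, TW, TX, UV, UW, UX, VW, VX
  2-simplices (18): PQT, PQV, PRS, PRU, PSV, PTU, QRW, QRX, QTW, QVX, RSX, RUW, STW, STX, SVW, TUX, UVW, UVX

so the chain groups are C_0 ≅ Z^9, C_1 ≅ Z^27, C_2 ≅ Z^18.

Boundary ∂_1: C_1 → C_0 is given by ∂[p,q] = [q] − [p]. For instance
  ∂SX = X − S.
The resulting 9×27 matrix has rank 8, and its Smith normal form has invariant factors (1,1,1,1,1,1,1,1).

∂_2: C_2 → C_1 maps a triangle to the signed sum of its edges. For instance
  ∂PQT = QT − PT + PQ,
  ∂PTU = TU − PU + PT.
The resulting 27×18 matrix has rank 17, and its Smith normal form has invariant factors (1,1,1,1,1,1,1,1,1,1,1,1,1,1,1,1,1).

Now H_k = ker ∂_k / im ∂_{k+1}, so:

  H_0: rank C_0 − rank ∂_1 = 9 − 8 = 1, and the invariant factors of ∂_1 are all 1, so H_0 = Z.
  H_1: rank ker ∂_1 − rank ∂_2 = (27 − 8) − 17 = 2, and the invariant factors of ∂_2 are all 1, so H_1 = Z^2.
  H_2: rank ker ∂_2 − rank ∂_3 = (18 − 17) − 0 = 1, and there is no ∂_3, so H_2 = Z.

As a check, the Euler characteristic is 9 − 27 + 18 = 0, which agrees with 1 − 2 + 1 = 0.

Hence the Betti numbers are b_0 = 1, b_1 = 2, b_2 = 1.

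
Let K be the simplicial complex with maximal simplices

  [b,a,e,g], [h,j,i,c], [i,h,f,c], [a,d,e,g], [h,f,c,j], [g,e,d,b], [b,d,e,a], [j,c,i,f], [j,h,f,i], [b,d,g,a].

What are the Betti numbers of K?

K has 10 vertices, 20 edges, 20 triangles, 10 3-simplices.
rank ∂_0 = 0, rank ∂_1 = 8 ⇒ b_0 = 10 − 0 − 8 = 2; all invariant factors of ∂_1 are 1 so no torsion. So H_0 ≅ Z^2.
rank ∂_1 = 8, rank ∂_2 = 12 ⇒ b_1 = 20 − 8 − 12 = 0; all invariant factors of ∂_2 are 1 so no torsion. So H_1 ≅ 0.
rank ∂_2 = 12, rank ∂_3 = 8 ⇒ b_2 = 20 − 12 − 8 = 0; all invariant factors of ∂_3 are 1 so no torsion. So H_2 ≅ 0.
rank ∂_3 = 8, rank ∂_4 = 0 ⇒ b_3 = 10 − 8 − 0 = 2. So H_3 ≅ Z^2.

b_0 = 2, b_1 = 0, b_2 = 0, b_3 = 2.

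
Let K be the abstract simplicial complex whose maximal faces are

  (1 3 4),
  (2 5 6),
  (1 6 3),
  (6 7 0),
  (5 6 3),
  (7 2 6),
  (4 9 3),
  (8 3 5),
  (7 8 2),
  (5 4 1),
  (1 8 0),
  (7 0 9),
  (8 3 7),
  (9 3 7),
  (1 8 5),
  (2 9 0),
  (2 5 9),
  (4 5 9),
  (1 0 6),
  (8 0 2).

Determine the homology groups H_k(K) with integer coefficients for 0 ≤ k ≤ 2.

Order the vertices as 0 < 1 < 2 < 3 < 4 < 5 < 6 < 7 < 8 < 9. Listing each simplex with vertices in this order, K has dimension 2 with simplices:

  0-simplices (10): [0], [1], [2], [3], [4], [5], [6], [7], [8], [9]
  1-simplices (30): (30 of them)
  2-simplices (20): (20 of them)

Hence C_0 ≅ Z^10, C_1 ≅ Z^30, C_2 ≅ Z^20.

Boundary ∂_1: C_1 → C_0 maps an edge to its endpoints' difference, ∂[p,q] = q − p.
This gives a 10×30 integer matrix of rank 9; reducing to Smith normal form yields diagonal entries (1,1,1,1,1,1,1,1,1).

The boundary map ∂_2: C_2 → C_1 maps a triangle to the signed sum of its edges. For instance
  ∂[3,5,8] = [5,8] − [3,8] + [3,5],
  ∂[3,5,6] = [5,6] − [3,6] + [3,5].
As a 30×20 matrix over Z this has rank 20, with invariant factors (1,1,1,1,1,1,1,1,1,1,1,1,1,1,1,1,1,1,1,2).

Computing H_k = (kernel of ∂_k) / (image of ∂_{k+1}):

  H_0: rank C_0 − rank ∂_1 = 10 − 9 = 1, and the invariant factors of ∂_1 are all 1, so H_0 ≅ Z.
  H_1: rank ker ∂_1 − rank ∂_2 = (30 − 9) − 20 = 1, and ∂_2 has invariant factor 2 > 1, so H_1 ≅ Z ⊕ Z/2Z.
  H_2: rank ker ∂_2 − rank ∂_3 = (20 − 20) − 0 = 0, and there is no ∂_3, so H_2 ≅ 0.

As a check, the Euler characteristic is 10 − 30 + 20 = 0, which agrees with 1 − 1 + 0 = 0.

H_0 ≅ Z,  H_1 ≅ Z ⊕ Z/2Z,  H_2 = 0.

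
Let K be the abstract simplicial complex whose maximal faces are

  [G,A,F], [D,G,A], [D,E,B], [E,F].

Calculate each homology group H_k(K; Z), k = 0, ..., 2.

H_0 ≅ Z,  H_1 ≅ Z,  H_2 = 0.

K has 6 vertices, 9 edges, 3 triangles.
rank ∂_0 = 0, rank ∂_1 = 5 ⇒ b_0 = 6 − 0 − 5 = 1; all invariant factors of ∂_1 are 1 so no torsion. So H_0 = Z.
rank ∂_1 = 5, rank ∂_2 = 3 ⇒ b_1 = 9 − 5 − 3 = 1; all invariant factors of ∂_2 are 1 so no torsion. So H_1 = Z.
rank ∂_2 = 3, rank ∂_3 = 0 ⇒ b_2 = 3 − 3 − 0 = 0. So H_2 = 0.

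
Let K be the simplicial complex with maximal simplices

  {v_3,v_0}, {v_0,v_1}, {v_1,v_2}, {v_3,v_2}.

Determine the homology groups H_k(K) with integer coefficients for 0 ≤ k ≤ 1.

K has 4 vertices, 4 edges.
rank ∂_0 = 0, rank ∂_1 = 3 ⇒ b_0 = 4 − 0 − 3 = 1; all invariant factors of ∂_1 are 1 so no torsion. So H_0 = Z.
rank ∂_1 = 3, rank ∂_2 = 0 ⇒ b_1 = 4 − 3 − 0 = 1. So H_1 = Z.

H_0 = Z,  H_1 = Z.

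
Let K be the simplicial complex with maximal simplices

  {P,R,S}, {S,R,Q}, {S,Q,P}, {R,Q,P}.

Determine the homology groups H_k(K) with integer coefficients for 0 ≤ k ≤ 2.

H_0 ≅ Z,  H_1 = 0,  H_2 ≅ Z.

Order the vertices as P < Q < R < S. Listing each simplex with vertices in this order, K has dimension 2 with simplices:

  0-simplices (4): P, Q, R, S
  1-simplices (6): PQ, PR, PS, QR, QS, RS
  2-simplices (4): PQR, PQS, PRS, QRS

so the chain groups are C_0 ≅ Z^4, C_1 ≅ Z^6, C_2 ≅ Z^4.

Boundary ∂_1: C_1 → C_0 sends each edge [p,q] (with p < q) to q − p.
The resulting 4×6 matrix has rank 3, and its Smith normal form has invariant factors (1,1,1).

The boundary map ∂_2: C_2 → C_1 maps a triangle to the signed sum of its edges. For instance
  ∂PQS = QS − PS + PQ,
  ∂QRS = RS − QS + QR.
As a 6×4 matrix over Z this has rank 3, with invariant factors (1,1,1).

Reading off H_k = ker ∂_k / im ∂_{k+1}:

  H_0: rank C_0 − rank ∂_1 = 4 − 3 = 1, and the invariant factors of ∂_1 are all 1, so H_0 = Z.
  H_1: rank ker ∂_1 − rank ∂_2 = (6 − 3) − 3 = 0, and the invariant factors of ∂_2 are all 1, so H_1 = 0.
  H_2: rank ker ∂_2 − rank ∂_3 = (4 − 3) − 0 = 1, and there is no ∂_3, so H_2 = Z.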